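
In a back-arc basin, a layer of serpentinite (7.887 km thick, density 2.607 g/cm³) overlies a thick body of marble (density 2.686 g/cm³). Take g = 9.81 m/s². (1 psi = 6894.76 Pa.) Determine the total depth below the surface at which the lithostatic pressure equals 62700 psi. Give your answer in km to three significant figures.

16.6 km

Pressure at base of upper layers: 2607×9.81×7887 = 2.017×10^8 Pa = 29255 psi
Remaining pressure to be supplied by marble: 4.323×10^8 − 2.017×10^8 = 2.306×10^8 Pa
Additional depth in marble = 2.306×10^8 Pa / (2686 kg/m³ × 9.81 m/s²) = 8751.3 m
Total depth = 7887 m + 8751.3 m = 16638 m
= 16.638 km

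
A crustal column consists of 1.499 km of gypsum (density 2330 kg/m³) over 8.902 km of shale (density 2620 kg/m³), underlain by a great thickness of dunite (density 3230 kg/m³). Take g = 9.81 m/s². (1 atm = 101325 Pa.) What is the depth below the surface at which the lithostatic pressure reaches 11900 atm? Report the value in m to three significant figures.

40200 m

Pressure at base of upper layers: 2330×9.81×1499 + 2620×9.81×8902 = 2.631×10^8 Pa = 2596 atm
Remaining pressure to be supplied by dunite: 1.206×10^9 − 2.631×10^8 = 9.427×10^8 Pa
Additional depth in dunite = 9.427×10^8 Pa / (3230 kg/m³ × 9.81 m/s²) = 29751 m
Total depth = 10401 m + 29751 m = 40152 m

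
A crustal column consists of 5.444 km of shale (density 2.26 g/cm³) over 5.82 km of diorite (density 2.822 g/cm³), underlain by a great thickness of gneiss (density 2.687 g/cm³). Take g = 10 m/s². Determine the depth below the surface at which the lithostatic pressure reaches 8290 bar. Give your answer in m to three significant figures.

31400 m

Pressure at base of upper layers: 2260×10×5444 + 2822×10×5820 = 2.873×10^8 Pa = 2873 bar
Remaining pressure to be supplied by gneiss: 8.290×10^8 − 2.873×10^8 = 5.417×10^8 Pa
Additional depth in gneiss = 5.417×10^8 Pa / (2687 kg/m³ × 10 m/s²) = 20161 m
Total depth = 11264 m + 20161 m = 31425 m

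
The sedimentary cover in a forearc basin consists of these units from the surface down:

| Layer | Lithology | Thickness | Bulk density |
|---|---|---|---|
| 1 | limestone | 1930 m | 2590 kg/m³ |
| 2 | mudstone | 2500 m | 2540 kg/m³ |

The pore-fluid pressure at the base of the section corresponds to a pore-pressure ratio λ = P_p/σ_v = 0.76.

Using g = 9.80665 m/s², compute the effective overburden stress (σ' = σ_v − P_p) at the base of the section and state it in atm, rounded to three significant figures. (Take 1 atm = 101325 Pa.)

Overburden (lithostatic) stress σ_v:
limestone: 2590 kg/m³ × 9.80665 m/s² × 1930 m = 4.902×10^7 Pa = 49.02 MPa
mudstone: 2540 kg/m³ × 9.80665 m/s² × 2500 m = 6.227×10^7 Pa = 62.27 MPa
Total = 49.02 + 62.27 = 111.29 MPa
Pore pressure P_p = λ·σ_v = 0.76 × 111.3 MPa = 84.58 MPa
Effective stress σ' = σ_v − P_p = 111.3 − 84.58 = 26.710 MPa = 263.61 atm

264 atm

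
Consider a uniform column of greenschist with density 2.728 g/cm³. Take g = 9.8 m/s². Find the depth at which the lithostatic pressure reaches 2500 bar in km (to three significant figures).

h = P/(ρg) = 2500 bar / (2728 kg/m³ × 9.8 m/s²) = 2.500×10^8 Pa / 26734 Pa/m = 9351.2 m
= 9.3512 km

9.35 km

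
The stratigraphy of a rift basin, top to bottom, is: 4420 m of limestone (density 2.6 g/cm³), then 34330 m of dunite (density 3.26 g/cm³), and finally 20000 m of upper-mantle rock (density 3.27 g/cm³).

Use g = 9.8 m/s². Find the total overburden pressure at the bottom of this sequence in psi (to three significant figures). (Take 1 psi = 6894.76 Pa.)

268000 psi

limestone: 2600 kg/m³ × 9.8 m/s² × 4420 m = 1.126×10^8 Pa = 16334 psi
dunite: 3260 kg/m³ × 9.8 m/s² × 34330 m = 1.097×10^9 Pa = 1.591×10^5 psi
upper-mantle rock: 3270 kg/m³ × 9.8 m/s² × 20000 m = 6.409×10^8 Pa = 92958 psi
Total = 16334 + 1.591×10^5 + 92958 = 2.6837×10^5 psi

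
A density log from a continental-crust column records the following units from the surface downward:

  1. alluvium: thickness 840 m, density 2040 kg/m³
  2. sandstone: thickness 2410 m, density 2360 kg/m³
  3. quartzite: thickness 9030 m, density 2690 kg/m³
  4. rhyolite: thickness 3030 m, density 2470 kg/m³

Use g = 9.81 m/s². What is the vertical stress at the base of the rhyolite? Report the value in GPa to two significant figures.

0.38 GPa

alluvium: 2040 kg/m³ × 9.81 m/s² × 840 m = 1.681×10^7 Pa = 0.01681 GPa
sandstone: 2360 kg/m³ × 9.81 m/s² × 2410 m = 5.580×10^7 Pa = 0.05580 GPa
quartzite: 2690 kg/m³ × 9.81 m/s² × 9030 m = 2.383×10^8 Pa = 0.2383 GPa
rhyolite: 2470 kg/m³ × 9.81 m/s² × 3030 m = 7.342×10^7 Pa = 0.07342 GPa
Total = 0.01681 + 0.05580 + 0.2383 + 0.07342 = 0.38432 GPa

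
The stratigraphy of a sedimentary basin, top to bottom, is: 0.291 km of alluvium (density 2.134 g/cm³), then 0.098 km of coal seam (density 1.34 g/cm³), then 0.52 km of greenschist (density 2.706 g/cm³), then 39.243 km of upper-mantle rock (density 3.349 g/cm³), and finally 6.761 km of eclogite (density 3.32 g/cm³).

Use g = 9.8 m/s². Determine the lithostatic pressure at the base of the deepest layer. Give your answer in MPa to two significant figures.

alluvium: 2134 kg/m³ × 9.8 m/s² × 291 m = 6.086×10^6 Pa = 6.086 MPa
coal seam: 1340 kg/m³ × 9.8 m/s² × 98 m = 1.287×10^6 Pa = 1.287 MPa
greenschist: 2706 kg/m³ × 9.8 m/s² × 520 m = 1.379×10^7 Pa = 13.79 MPa
upper-mantle rock: 3349 kg/m³ × 9.8 m/s² × 39243 m = 1.288×10^9 Pa = 1288 MPa
eclogite: 3320 kg/m³ × 9.8 m/s² × 6761 m = 2.200×10^8 Pa = 220.0 MPa
Total = 6.086 + 1.287 + 13.79 + 1288 + 220.0 = 1529.1 MPa

1500 MPa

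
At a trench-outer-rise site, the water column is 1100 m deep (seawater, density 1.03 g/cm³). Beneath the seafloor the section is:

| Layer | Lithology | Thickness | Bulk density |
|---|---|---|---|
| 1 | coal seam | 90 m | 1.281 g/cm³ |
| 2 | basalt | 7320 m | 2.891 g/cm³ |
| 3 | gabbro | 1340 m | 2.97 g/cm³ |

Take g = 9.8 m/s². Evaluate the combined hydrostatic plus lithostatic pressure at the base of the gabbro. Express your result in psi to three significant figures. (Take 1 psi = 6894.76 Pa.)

seawater: 1030 kg/m³ × 9.8 m/s² × 1100 m = 1.110×10^7 Pa = 1610 psi
coal seam: 1281 kg/m³ × 9.8 m/s² × 90 m = 1.130×10^6 Pa = 163.9 psi
basalt: 2891 kg/m³ × 9.8 m/s² × 7320 m = 2.074×10^8 Pa = 30079 psi
gabbro: 2970 kg/m³ × 9.8 m/s² × 1340 m = 3.900×10^7 Pa = 5657 psi
Total = 1610 + 163.9 + 30079 + 5657 = 37510 psi

37500 psi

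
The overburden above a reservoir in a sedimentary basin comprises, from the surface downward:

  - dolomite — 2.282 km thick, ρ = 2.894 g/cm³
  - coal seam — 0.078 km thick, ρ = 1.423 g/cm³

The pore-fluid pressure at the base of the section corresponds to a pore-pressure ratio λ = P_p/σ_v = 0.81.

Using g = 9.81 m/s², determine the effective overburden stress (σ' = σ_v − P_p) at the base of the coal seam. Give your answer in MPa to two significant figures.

13 MPa

Overburden (lithostatic) stress σ_v:
dolomite: 2894 kg/m³ × 9.81 m/s² × 2282 m = 6.479×10^7 Pa = 64.79 MPa
coal seam: 1423 kg/m³ × 9.81 m/s² × 78 m = 1.089×10^6 Pa = 1.089 MPa
Total = 64.79 + 1.089 = 65.875 MPa
Pore pressure P_p = λ·σ_v = 0.81 × 65.88 MPa = 53.36 MPa
Effective stress σ' = σ_v − P_p = 65.88 − 53.36 = 12.516 MPa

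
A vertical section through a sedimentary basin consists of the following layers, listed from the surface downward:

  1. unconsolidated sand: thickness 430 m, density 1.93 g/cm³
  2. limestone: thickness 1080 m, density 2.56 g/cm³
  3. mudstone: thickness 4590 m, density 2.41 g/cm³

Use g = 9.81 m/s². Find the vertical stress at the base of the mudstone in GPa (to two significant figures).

0.14 GPa

unconsolidated sand: 1930 kg/m³ × 9.81 m/s² × 430 m = 8.141×10^6 Pa = 8.141×10^-3 GPa
limestone: 2560 kg/m³ × 9.81 m/s² × 1080 m = 2.712×10^7 Pa = 0.02712 GPa
mudstone: 2410 kg/m³ × 9.81 m/s² × 4590 m = 1.085×10^8 Pa = 0.1085 GPa
Total = 8.141×10^-3 + 0.02712 + 0.1085 = 0.14378 GPa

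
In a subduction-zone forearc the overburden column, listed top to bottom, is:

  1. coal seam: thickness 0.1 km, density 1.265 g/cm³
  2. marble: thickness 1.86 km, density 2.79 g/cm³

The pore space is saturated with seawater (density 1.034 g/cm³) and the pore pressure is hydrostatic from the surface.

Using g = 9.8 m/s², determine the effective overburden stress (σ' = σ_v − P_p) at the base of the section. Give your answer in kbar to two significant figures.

0.32 kbar

Overburden (lithostatic) stress σ_v:
coal seam: 1265 kg/m³ × 9.8 m/s² × 100 m = 1.240×10^6 Pa = 1.240 MPa
marble: 2790 kg/m³ × 9.8 m/s² × 1860 m = 5.086×10^7 Pa = 50.86 MPa
Total = 1.240 + 50.86 = 52.096 MPa
Pore pressure P_p = 1034 kg/m³ × 9.8 m/s² × 1960 m = 1.986×10^7 Pa = 19.86 MPa
Effective stress σ' = σ_v − P_p = 52.10 − 19.86 = 32.235 MPa = 0.32235 kbar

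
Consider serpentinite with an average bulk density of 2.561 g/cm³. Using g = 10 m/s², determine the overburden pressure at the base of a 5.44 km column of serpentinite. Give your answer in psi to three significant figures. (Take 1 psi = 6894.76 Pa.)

serpentinite: 2561 kg/m³ × 10 m/s² × 5440 m = 1.393×10^8 Pa = 20206 psi

20200 psi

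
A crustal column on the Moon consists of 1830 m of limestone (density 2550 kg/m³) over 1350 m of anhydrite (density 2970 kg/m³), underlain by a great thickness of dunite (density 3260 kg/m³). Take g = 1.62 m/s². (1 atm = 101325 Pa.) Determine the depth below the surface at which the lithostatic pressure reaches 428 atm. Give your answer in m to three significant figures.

8730 m

Pressure at base of upper layers: 2550×1.62×1830 + 2970×1.62×1350 = 1.406×10^7 Pa = 138.7 atm
Remaining pressure to be supplied by dunite: 4.337×10^7 − 1.406×10^7 = 2.931×10^7 Pa
Additional depth in dunite = 2.931×10^7 Pa / (3260 kg/m³ × 1.62 m/s²) = 5550.2 m
Total depth = 3180 m + 5550.2 m = 8730.2 m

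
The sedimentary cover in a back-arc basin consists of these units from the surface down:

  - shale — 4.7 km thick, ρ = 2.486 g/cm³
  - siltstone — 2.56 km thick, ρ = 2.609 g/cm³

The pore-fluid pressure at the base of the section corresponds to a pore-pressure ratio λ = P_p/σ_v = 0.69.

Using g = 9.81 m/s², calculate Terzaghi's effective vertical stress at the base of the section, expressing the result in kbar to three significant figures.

Overburden (lithostatic) stress σ_v:
shale: 2486 kg/m³ × 9.81 m/s² × 4700 m = 1.146×10^8 Pa = 114.6 MPa
siltstone: 2609 kg/m³ × 9.81 m/s² × 2560 m = 6.552×10^7 Pa = 65.52 MPa
Total = 114.6 + 65.52 = 180.14 MPa
Pore pressure P_p = λ·σ_v = 0.69 × 180.1 MPa = 124.3 MPa
Effective stress σ' = σ_v − P_p = 180.1 − 124.3 = 55.844 MPa = 0.55844 kbar

0.558 kbar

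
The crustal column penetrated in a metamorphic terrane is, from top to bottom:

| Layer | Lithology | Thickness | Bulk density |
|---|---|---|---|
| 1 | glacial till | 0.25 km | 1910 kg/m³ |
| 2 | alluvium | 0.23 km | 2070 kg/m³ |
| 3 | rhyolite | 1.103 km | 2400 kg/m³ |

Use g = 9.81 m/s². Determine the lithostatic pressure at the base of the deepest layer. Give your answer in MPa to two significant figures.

35 MPa

glacial till: 1910 kg/m³ × 9.81 m/s² × 250 m = 4.684×10^6 Pa = 4.684 MPa
alluvium: 2070 kg/m³ × 9.81 m/s² × 230 m = 4.671×10^6 Pa = 4.671 MPa
rhyolite: 2400 kg/m³ × 9.81 m/s² × 1103 m = 2.597×10^7 Pa = 25.97 MPa
Total = 4.684 + 4.671 + 25.97 = 35.324 MPa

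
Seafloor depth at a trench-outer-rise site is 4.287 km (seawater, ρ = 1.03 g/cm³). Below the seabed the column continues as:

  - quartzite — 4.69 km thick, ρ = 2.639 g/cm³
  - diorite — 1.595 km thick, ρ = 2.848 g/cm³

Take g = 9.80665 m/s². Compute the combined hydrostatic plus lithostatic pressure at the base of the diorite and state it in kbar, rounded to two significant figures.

seawater: 1030 kg/m³ × 9.80665 m/s² × 4287 m = 4.330×10^7 Pa = 0.4330 kbar
quartzite: 2639 kg/m³ × 9.80665 m/s² × 4690 m = 1.214×10^8 Pa = 1.214 kbar
diorite: 2848 kg/m³ × 9.80665 m/s² × 1595 m = 4.455×10^7 Pa = 0.4455 kbar
Total = 0.4330 + 1.214 + 0.4455 = 2.0923 kbar

2.1 kbar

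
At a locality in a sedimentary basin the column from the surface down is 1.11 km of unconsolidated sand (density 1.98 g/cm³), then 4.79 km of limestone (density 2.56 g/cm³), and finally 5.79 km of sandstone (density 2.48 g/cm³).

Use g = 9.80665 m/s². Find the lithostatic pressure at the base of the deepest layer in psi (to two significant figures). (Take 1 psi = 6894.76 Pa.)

unconsolidated sand: 1980 kg/m³ × 9.80665 m/s² × 1110 m = 2.155×10^7 Pa = 3126 psi
limestone: 2560 kg/m³ × 9.80665 m/s² × 4790 m = 1.203×10^8 Pa = 17441 psi
sandstone: 2480 kg/m³ × 9.80665 m/s² × 5790 m = 1.408×10^8 Pa = 20424 psi
Total = 3126 + 17441 + 20424 = 40991 psi

41000 psi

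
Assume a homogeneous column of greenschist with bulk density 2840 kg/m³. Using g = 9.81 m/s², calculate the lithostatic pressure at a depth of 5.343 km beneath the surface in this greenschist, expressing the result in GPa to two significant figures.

0.15 GPa

greenschist: 2840 kg/m³ × 9.81 m/s² × 5343 m = 1.489×10^8 Pa = 0.1489 GPa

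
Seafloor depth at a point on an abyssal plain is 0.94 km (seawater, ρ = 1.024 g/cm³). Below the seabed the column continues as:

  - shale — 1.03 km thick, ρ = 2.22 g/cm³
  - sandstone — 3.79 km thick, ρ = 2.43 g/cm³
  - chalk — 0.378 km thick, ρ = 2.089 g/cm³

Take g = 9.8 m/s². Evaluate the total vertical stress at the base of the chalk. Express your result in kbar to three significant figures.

seawater: 1024 kg/m³ × 9.8 m/s² × 940 m = 9.433×10^6 Pa = 0.09433 kbar
shale: 2220 kg/m³ × 9.8 m/s² × 1030 m = 2.241×10^7 Pa = 0.2241 kbar
sandstone: 2430 kg/m³ × 9.8 m/s² × 3790 m = 9.026×10^7 Pa = 0.9026 kbar
chalk: 2089 kg/m³ × 9.8 m/s² × 378 m = 7.738×10^6 Pa = 0.07738 kbar
Total = 0.09433 + 0.2241 + 0.9026 + 0.07738 = 1.2984 kbar

1.30 kbar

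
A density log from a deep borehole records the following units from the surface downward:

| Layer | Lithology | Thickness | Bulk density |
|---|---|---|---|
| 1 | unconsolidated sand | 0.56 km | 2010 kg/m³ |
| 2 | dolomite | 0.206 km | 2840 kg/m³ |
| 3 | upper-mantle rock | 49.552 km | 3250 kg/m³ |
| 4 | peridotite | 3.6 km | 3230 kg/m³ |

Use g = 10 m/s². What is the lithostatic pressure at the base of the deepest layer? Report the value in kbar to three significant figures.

unconsolidated sand: 2010 kg/m³ × 10 m/s² × 560 m = 1.126×10^7 Pa = 0.1126 kbar
dolomite: 2840 kg/m³ × 10 m/s² × 206 m = 5.850×10^6 Pa = 0.05850 kbar
upper-mantle rock: 3250 kg/m³ × 10 m/s² × 49552 m = 1.610×10^9 Pa = 16.10 kbar
peridotite: 3230 kg/m³ × 10 m/s² × 3600 m = 1.163×10^8 Pa = 1.163 kbar
Total = 0.1126 + 0.05850 + 16.10 + 1.163 = 17.438 kbar

17.4 kbar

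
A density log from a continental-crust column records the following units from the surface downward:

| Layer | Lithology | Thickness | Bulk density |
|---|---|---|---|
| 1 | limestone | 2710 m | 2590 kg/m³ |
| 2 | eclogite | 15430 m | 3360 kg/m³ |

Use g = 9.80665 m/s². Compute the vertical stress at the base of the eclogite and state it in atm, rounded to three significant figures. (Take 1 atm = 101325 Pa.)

5700 atm

limestone: 2590 kg/m³ × 9.80665 m/s² × 2710 m = 6.883×10^7 Pa = 679.3 atm
eclogite: 3360 kg/m³ × 9.80665 m/s² × 15430 m = 5.084×10^8 Pa = 5018 atm
Total = 679.3 + 5018 = 5697.1 atm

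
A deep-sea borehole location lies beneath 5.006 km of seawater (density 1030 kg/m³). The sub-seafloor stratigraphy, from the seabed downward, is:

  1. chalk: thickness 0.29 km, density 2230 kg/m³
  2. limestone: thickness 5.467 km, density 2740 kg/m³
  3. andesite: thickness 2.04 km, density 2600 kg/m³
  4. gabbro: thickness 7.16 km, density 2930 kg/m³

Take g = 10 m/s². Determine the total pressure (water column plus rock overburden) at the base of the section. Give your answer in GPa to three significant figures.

0.471 GPa

seawater: 1030 kg/m³ × 10 m/s² × 5006 m = 5.156×10^7 Pa = 0.05156 GPa
chalk: 2230 kg/m³ × 10 m/s² × 290 m = 6.467×10^6 Pa = 6.467×10^-3 GPa
limestone: 2740 kg/m³ × 10 m/s² × 5467 m = 1.498×10^8 Pa = 0.1498 GPa
andesite: 2600 kg/m³ × 10 m/s² × 2040 m = 5.304×10^7 Pa = 0.05304 GPa
gabbro: 2930 kg/m³ × 10 m/s² × 7160 m = 2.098×10^8 Pa = 0.2098 GPa
Total = 0.05156 + 6.467×10^-3 + 0.1498 + 0.05304 + 0.2098 = 0.47065 GPa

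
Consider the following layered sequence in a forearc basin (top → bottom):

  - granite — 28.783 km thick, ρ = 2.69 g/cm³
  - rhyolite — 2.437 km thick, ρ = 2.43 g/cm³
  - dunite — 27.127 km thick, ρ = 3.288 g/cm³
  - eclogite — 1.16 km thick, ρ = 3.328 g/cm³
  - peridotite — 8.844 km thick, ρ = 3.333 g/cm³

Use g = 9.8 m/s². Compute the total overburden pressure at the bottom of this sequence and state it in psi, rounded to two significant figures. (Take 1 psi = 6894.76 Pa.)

290000 psi

granite: 2690 kg/m³ × 9.8 m/s² × 28783 m = 7.588×10^8 Pa = 1.101×10^5 psi
rhyolite: 2430 kg/m³ × 9.8 m/s² × 2437 m = 5.803×10^7 Pa = 8417 psi
dunite: 3288 kg/m³ × 9.8 m/s² × 27127 m = 8.741×10^8 Pa = 1.268×10^5 psi
eclogite: 3328 kg/m³ × 9.8 m/s² × 1160 m = 3.783×10^7 Pa = 5487 psi
peridotite: 3333 kg/m³ × 9.8 m/s² × 8844 m = 2.889×10^8 Pa = 41898 psi
Total = 1.101×10^5 + 8417 + 1.268×10^5 + 5487 + 41898 = 2.9263×10^5 psi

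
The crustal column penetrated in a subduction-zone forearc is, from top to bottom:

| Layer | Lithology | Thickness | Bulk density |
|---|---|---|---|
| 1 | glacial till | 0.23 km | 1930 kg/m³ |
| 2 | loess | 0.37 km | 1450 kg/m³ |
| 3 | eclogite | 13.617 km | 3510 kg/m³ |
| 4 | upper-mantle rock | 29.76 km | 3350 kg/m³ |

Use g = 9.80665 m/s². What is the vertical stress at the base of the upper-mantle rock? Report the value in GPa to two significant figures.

glacial till: 1930 kg/m³ × 9.80665 m/s² × 230 m = 4.353×10^6 Pa = 4.353×10^-3 GPa
loess: 1450 kg/m³ × 9.80665 m/s² × 370 m = 5.261×10^6 Pa = 5.261×10^-3 GPa
eclogite: 3510 kg/m³ × 9.80665 m/s² × 13617 m = 4.687×10^8 Pa = 0.4687 GPa
upper-mantle rock: 3350 kg/m³ × 9.80665 m/s² × 29760 m = 9.777×10^8 Pa = 0.9777 GPa
Total = 4.353×10^-3 + 5.261×10^-3 + 0.4687 + 0.9777 = 1.4560 GPa

1.5 GPa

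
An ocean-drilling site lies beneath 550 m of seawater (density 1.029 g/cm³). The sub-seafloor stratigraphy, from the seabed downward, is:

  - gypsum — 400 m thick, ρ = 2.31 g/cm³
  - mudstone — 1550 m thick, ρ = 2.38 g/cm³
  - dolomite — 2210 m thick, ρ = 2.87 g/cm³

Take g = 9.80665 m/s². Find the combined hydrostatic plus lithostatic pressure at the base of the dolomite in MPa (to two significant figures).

seawater: 1029 kg/m³ × 9.80665 m/s² × 550 m = 5.550×10^6 Pa = 5.550 MPa
gypsum: 2310 kg/m³ × 9.80665 m/s² × 400 m = 9.061×10^6 Pa = 9.061 MPa
mudstone: 2380 kg/m³ × 9.80665 m/s² × 1550 m = 3.618×10^7 Pa = 36.18 MPa
dolomite: 2870 kg/m³ × 9.80665 m/s² × 2210 m = 6.220×10^7 Pa = 62.20 MPa
Total = 5.550 + 9.061 + 36.18 + 62.20 = 112.99 MPa

110 MPa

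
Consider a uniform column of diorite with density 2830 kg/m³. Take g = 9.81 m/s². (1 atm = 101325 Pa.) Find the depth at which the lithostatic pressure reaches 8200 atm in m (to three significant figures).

h = P/(ρg) = 8200 atm / (2830 kg/m³ × 9.81 m/s²) = 8.309×10^8 Pa / 27762 Pa/m = 29928 m

29900 m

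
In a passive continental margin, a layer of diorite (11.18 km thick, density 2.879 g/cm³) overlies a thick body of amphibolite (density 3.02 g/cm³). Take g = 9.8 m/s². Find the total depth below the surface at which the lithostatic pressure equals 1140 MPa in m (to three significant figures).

39000 m

Pressure at base of upper layers: 2879×9.8×11180 = 3.154×10^8 Pa = 315.4 MPa
Remaining pressure to be supplied by amphibolite: 1.140×10^9 − 3.154×10^8 = 8.246×10^8 Pa
Additional depth in amphibolite = 8.246×10^8 Pa / (3020 kg/m³ × 9.8 m/s²) = 27861 m
Total depth = 11180 m + 27861 m = 39041 m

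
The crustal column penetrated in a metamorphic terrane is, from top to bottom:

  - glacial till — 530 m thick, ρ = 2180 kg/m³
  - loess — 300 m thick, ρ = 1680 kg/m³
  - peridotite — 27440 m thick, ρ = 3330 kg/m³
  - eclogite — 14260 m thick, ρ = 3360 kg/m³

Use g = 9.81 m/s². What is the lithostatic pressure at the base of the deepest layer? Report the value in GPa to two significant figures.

glacial till: 2180 kg/m³ × 9.81 m/s² × 530 m = 1.133×10^7 Pa = 0.01133 GPa
loess: 1680 kg/m³ × 9.81 m/s² × 300 m = 4.944×10^6 Pa = 4.944×10^-3 GPa
peridotite: 3330 kg/m³ × 9.81 m/s² × 27440 m = 8.964×10^8 Pa = 0.8964 GPa
eclogite: 3360 kg/m³ × 9.81 m/s² × 14260 m = 4.700×10^8 Pa = 0.4700 GPa
Total = 0.01133 + 4.944×10^-3 + 0.8964 + 0.4700 = 1.3827 GPa

1.4 GPa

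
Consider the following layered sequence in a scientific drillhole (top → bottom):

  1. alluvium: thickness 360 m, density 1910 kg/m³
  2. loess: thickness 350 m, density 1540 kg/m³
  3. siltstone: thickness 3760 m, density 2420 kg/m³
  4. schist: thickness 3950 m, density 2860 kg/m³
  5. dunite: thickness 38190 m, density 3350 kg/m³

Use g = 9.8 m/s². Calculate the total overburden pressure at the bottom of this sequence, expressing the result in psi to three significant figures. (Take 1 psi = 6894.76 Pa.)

213000 psi

alluvium: 1910 kg/m³ × 9.8 m/s² × 360 m = 6.738×10^6 Pa = 977.3 psi
loess: 1540 kg/m³ × 9.8 m/s² × 350 m = 5.282×10^6 Pa = 766.1 psi
siltstone: 2420 kg/m³ × 9.8 m/s² × 3760 m = 8.917×10^7 Pa = 12933 psi
schist: 2860 kg/m³ × 9.8 m/s² × 3950 m = 1.107×10^8 Pa = 16057 psi
dunite: 3350 kg/m³ × 9.8 m/s² × 38190 m = 1.254×10^9 Pa = 1.818×10^5 psi
Total = 977.3 + 766.1 + 12933 + 16057 + 1.818×10^5 = 2.1258×10^5 psi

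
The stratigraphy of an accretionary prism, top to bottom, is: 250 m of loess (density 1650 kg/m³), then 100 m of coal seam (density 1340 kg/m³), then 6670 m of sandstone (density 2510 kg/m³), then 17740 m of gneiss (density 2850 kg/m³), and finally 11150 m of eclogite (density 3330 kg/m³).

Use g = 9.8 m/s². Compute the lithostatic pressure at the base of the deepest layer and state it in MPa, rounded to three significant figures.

loess: 1650 kg/m³ × 9.8 m/s² × 250 m = 4.043×10^6 Pa = 4.043 MPa
coal seam: 1340 kg/m³ × 9.8 m/s² × 100 m = 1.313×10^6 Pa = 1.313 MPa
sandstone: 2510 kg/m³ × 9.8 m/s² × 6670 m = 1.641×10^8 Pa = 164.1 MPa
gneiss: 2850 kg/m³ × 9.8 m/s² × 17740 m = 4.955×10^8 Pa = 495.5 MPa
eclogite: 3330 kg/m³ × 9.8 m/s² × 11150 m = 3.639×10^8 Pa = 363.9 MPa
Total = 4.043 + 1.313 + 164.1 + 495.5 + 363.9 = 1028.8 MPa

1030 MPa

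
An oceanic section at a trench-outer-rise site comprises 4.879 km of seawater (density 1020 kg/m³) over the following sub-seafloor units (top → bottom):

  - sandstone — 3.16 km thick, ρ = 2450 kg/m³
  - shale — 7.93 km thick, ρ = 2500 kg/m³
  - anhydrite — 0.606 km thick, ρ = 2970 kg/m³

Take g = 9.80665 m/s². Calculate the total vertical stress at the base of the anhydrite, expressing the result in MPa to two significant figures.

seawater: 1020 kg/m³ × 9.80665 m/s² × 4879 m = 4.880×10^7 Pa = 48.80 MPa
sandstone: 2450 kg/m³ × 9.80665 m/s² × 3160 m = 7.592×10^7 Pa = 75.92 MPa
shale: 2500 kg/m³ × 9.80665 m/s² × 7930 m = 1.944×10^8 Pa = 194.4 MPa
anhydrite: 2970 kg/m³ × 9.80665 m/s² × 606 m = 1.765×10^7 Pa = 17.65 MPa
Total = 48.80 + 75.92 + 194.4 + 17.65 = 336.79 MPa

340 MPa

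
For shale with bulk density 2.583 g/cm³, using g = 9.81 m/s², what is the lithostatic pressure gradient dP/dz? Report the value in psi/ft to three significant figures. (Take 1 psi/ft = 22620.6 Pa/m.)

dP/dz = ρg = 2583 kg/m³ × 9.81 m/s² = 25339 Pa/m
= 25339 Pa/m × (1 psi/ft / 22621 Pa/m) = 1.1202 psi/ft

1.12 psi/ft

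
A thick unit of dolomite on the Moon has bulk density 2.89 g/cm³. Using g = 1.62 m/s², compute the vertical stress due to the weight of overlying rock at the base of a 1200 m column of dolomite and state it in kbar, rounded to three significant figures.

dolomite: 2890 kg/m³ × 1.62 m/s² × 1200 m = 5.618×10^6 Pa = 0.05618 kbar

0.0562 kbar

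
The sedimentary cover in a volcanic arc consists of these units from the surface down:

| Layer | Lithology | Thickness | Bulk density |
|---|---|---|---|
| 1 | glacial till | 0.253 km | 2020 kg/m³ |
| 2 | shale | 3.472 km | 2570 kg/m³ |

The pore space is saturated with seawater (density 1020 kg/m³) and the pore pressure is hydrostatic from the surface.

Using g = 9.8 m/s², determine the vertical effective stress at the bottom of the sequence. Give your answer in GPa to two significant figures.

0.055 GPa

Overburden (lithostatic) stress σ_v:
glacial till: 2020 kg/m³ × 9.8 m/s² × 253 m = 5.008×10^6 Pa = 5.008 MPa
shale: 2570 kg/m³ × 9.8 m/s² × 3472 m = 8.745×10^7 Pa = 87.45 MPa
Total = 5.008 + 87.45 = 92.454 MPa
Pore pressure P_p = 1020 kg/m³ × 9.8 m/s² × 3725 m = 3.724×10^7 Pa = 37.24 MPa
Effective stress σ' = σ_v − P_p = 92.45 − 37.24 = 55.219 MPa = 0.055219 GPa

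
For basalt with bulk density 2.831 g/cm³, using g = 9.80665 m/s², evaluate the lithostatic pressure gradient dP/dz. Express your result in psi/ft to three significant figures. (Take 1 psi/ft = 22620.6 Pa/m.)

dP/dz = ρg = 2831 kg/m³ × 9.80665 m/s² = 27763 Pa/m
= 27763 Pa/m × (1 psi/ft / 22621 Pa/m) = 1.2273 psi/ft

1.23 psi/ft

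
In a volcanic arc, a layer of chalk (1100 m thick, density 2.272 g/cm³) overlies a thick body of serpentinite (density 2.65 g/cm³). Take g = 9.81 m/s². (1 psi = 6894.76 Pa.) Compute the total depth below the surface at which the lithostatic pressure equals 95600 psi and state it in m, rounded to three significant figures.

25500 m

Pressure at base of upper layers: 2272×9.81×1100 = 2.452×10^7 Pa = 3556 psi
Remaining pressure to be supplied by serpentinite: 6.591×10^8 − 2.452×10^7 = 6.346×10^8 Pa
Additional depth in serpentinite = 6.346×10^8 Pa / (2650 kg/m³ × 9.81 m/s²) = 24412 m
Total depth = 1100 m + 24412 m = 25512 m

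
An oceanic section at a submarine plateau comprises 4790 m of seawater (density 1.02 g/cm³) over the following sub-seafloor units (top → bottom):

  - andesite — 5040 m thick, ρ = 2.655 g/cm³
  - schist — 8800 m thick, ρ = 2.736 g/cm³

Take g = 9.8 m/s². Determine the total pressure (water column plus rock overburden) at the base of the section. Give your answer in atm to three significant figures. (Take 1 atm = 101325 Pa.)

seawater: 1020 kg/m³ × 9.8 m/s² × 4790 m = 4.788×10^7 Pa = 472.5 atm
andesite: 2655 kg/m³ × 9.8 m/s² × 5040 m = 1.311×10^8 Pa = 1294 atm
schist: 2736 kg/m³ × 9.8 m/s² × 8800 m = 2.360×10^8 Pa = 2329 atm
Total = 472.5 + 1294 + 2329 = 4095.4 atm

4100 atm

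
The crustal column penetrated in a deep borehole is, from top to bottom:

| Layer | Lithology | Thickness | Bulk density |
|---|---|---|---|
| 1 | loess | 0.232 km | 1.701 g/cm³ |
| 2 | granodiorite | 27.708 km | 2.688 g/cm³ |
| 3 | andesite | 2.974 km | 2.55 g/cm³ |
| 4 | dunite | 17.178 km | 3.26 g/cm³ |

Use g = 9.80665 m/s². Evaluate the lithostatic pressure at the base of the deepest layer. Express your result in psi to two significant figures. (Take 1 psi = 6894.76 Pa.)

200000 psi

loess: 1701 kg/m³ × 9.80665 m/s² × 232 m = 3.870×10^6 Pa = 561.3 psi
granodiorite: 2688 kg/m³ × 9.80665 m/s² × 27708 m = 7.304×10^8 Pa = 1.059×10^5 psi
andesite: 2550 kg/m³ × 9.80665 m/s² × 2974 m = 7.437×10^7 Pa = 10787 psi
dunite: 3260 kg/m³ × 9.80665 m/s² × 17178 m = 5.492×10^8 Pa = 79651 psi
Total = 561.3 + 1.059×10^5 + 10787 + 79651 = 1.9693×10^5 psi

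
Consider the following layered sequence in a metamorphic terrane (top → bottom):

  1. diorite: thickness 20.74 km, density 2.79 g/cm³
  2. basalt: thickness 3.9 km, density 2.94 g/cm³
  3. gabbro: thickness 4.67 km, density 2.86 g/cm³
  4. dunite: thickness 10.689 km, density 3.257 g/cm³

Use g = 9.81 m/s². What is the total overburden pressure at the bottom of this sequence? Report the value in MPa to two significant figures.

1200 MPa

diorite: 2790 kg/m³ × 9.81 m/s² × 20740 m = 5.677×10^8 Pa = 567.7 MPa
basalt: 2940 kg/m³ × 9.81 m/s² × 3900 m = 1.125×10^8 Pa = 112.5 MPa
gabbro: 2860 kg/m³ × 9.81 m/s² × 4670 m = 1.310×10^8 Pa = 131.0 MPa
dunite: 3257 kg/m³ × 9.81 m/s² × 10689 m = 3.415×10^8 Pa = 341.5 MPa
Total = 567.7 + 112.5 + 131.0 + 341.5 = 1152.7 MPa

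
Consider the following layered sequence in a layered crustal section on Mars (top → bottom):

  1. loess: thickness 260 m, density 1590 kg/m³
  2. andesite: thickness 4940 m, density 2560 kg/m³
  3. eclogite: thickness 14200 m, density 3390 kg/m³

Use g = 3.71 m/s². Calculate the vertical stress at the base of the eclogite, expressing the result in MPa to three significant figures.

loess: 1590 kg/m³ × 3.71 m/s² × 260 m = 1.534×10^6 Pa = 1.534 MPa
andesite: 2560 kg/m³ × 3.71 m/s² × 4940 m = 4.692×10^7 Pa = 46.92 MPa
eclogite: 3390 kg/m³ × 3.71 m/s² × 14200 m = 1.786×10^8 Pa = 178.6 MPa
Total = 1.534 + 46.92 + 178.6 = 227.04 MPa

227 MPa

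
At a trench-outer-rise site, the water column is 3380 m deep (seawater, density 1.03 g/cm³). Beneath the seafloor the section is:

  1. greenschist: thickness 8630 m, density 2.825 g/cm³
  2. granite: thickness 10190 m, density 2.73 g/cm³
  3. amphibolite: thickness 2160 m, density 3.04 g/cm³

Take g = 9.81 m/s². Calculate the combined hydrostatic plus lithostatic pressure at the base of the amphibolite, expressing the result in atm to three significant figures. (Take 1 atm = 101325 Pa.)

6030 atm

seawater: 1030 kg/m³ × 9.81 m/s² × 3380 m = 3.415×10^7 Pa = 337.1 atm
greenschist: 2825 kg/m³ × 9.81 m/s² × 8630 m = 2.392×10^8 Pa = 2360 atm
granite: 2730 kg/m³ × 9.81 m/s² × 10190 m = 2.729×10^8 Pa = 2693 atm
amphibolite: 3040 kg/m³ × 9.81 m/s² × 2160 m = 6.442×10^7 Pa = 635.7 atm
Total = 337.1 + 2360 + 2693 + 635.7 = 6026.5 atm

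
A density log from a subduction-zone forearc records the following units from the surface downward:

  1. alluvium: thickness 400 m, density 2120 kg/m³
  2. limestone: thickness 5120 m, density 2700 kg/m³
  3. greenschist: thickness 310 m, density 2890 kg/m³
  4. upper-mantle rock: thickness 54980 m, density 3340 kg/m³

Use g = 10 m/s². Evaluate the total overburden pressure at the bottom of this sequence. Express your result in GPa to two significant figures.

2.0 GPa

alluvium: 2120 kg/m³ × 10 m/s² × 400 m = 8.480×10^6 Pa = 8.480×10^-3 GPa
limestone: 2700 kg/m³ × 10 m/s² × 5120 m = 1.382×10^8 Pa = 0.1382 GPa
greenschist: 2890 kg/m³ × 10 m/s² × 310 m = 8.959×10^6 Pa = 8.959×10^-3 GPa
upper-mantle rock: 3340 kg/m³ × 10 m/s² × 54980 m = 1.836×10^9 Pa = 1.836 GPa
Total = 8.480×10^-3 + 0.1382 + 8.959×10^-3 + 1.836 = 1.9920 GPa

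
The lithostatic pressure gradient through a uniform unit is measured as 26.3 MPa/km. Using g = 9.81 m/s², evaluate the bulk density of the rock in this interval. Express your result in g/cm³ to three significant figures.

2.68 g/cm³

ρ = (dP/dz)/g = 26.3 MPa/km / 9.81 m/s² = 26300 Pa/m / 9.81 m/s² = 2680.9 kg/m³
= 2.681 g/cm³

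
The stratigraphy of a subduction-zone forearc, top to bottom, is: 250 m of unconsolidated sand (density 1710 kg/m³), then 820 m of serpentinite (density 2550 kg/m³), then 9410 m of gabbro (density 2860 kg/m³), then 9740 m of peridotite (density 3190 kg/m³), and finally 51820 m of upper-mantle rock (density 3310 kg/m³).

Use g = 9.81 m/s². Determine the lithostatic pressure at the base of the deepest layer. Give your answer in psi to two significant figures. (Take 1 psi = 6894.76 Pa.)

unconsolidated sand: 1710 kg/m³ × 9.81 m/s² × 250 m = 4.194×10^6 Pa = 608.3 psi
serpentinite: 2550 kg/m³ × 9.81 m/s² × 820 m = 2.051×10^7 Pa = 2975 psi
gabbro: 2860 kg/m³ × 9.81 m/s² × 9410 m = 2.640×10^8 Pa = 38292 psi
peridotite: 3190 kg/m³ × 9.81 m/s² × 9740 m = 3.048×10^8 Pa = 44208 psi
upper-mantle rock: 3310 kg/m³ × 9.81 m/s² × 51820 m = 1.683×10^9 Pa = 2.440×10^5 psi
Total = 608.3 + 2975 + 38292 + 44208 + 2.440×10^5 = 3.3013×10^5 psi

330000 psi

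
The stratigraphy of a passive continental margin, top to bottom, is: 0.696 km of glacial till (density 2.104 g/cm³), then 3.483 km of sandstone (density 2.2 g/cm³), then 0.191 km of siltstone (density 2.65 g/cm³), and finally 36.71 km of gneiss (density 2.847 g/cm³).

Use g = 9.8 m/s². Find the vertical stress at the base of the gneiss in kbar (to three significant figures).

11.2 kbar

glacial till: 2104 kg/m³ × 9.8 m/s² × 696 m = 1.435×10^7 Pa = 0.1435 kbar
sandstone: 2200 kg/m³ × 9.8 m/s² × 3483 m = 7.509×10^7 Pa = 0.7509 kbar
siltstone: 2650 kg/m³ × 9.8 m/s² × 191 m = 4.960×10^6 Pa = 0.04960 kbar
gneiss: 2847 kg/m³ × 9.8 m/s² × 36710 m = 1.024×10^9 Pa = 10.24 kbar
Total = 0.1435 + 0.7509 + 0.04960 + 10.24 = 11.186 kbar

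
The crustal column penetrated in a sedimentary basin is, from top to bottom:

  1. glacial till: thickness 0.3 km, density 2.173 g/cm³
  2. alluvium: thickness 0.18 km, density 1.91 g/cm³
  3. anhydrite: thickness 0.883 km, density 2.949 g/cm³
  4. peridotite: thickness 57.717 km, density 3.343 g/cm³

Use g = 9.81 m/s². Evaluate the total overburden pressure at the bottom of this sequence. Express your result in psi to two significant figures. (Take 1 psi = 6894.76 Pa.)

glacial till: 2173 kg/m³ × 9.81 m/s² × 300 m = 6.395×10^6 Pa = 927.5 psi
alluvium: 1910 kg/m³ × 9.81 m/s² × 180 m = 3.373×10^6 Pa = 489.2 psi
anhydrite: 2949 kg/m³ × 9.81 m/s² × 883 m = 2.554×10^7 Pa = 3705 psi
peridotite: 3343 kg/m³ × 9.81 m/s² × 57717 m = 1.893×10^9 Pa = 2.745×10^5 psi
Total = 927.5 + 489.2 + 3705 + 2.745×10^5 = 2.7965×10^5 psi

280000 psi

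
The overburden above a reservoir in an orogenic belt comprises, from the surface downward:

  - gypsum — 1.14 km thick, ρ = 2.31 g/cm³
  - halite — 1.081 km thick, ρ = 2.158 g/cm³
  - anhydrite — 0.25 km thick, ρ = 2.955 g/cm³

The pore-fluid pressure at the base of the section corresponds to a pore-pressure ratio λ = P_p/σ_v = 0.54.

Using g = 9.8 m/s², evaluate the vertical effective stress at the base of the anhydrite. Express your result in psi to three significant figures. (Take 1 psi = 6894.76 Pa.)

Overburden (lithostatic) stress σ_v:
gypsum: 2310 kg/m³ × 9.8 m/s² × 1140 m = 2.581×10^7 Pa = 25.81 MPa
halite: 2158 kg/m³ × 9.8 m/s² × 1081 m = 2.286×10^7 Pa = 22.86 MPa
anhydrite: 2955 kg/m³ × 9.8 m/s² × 250 m = 7.240×10^6 Pa = 7.240 MPa
Total = 25.81 + 22.86 + 7.240 = 55.908 MPa
Pore pressure P_p = λ·σ_v = 0.54 × 55.91 MPa = 30.19 MPa
Effective stress σ' = σ_v − P_p = 55.91 − 30.19 = 25.718 MPa = 3730.1 psi

3730 psi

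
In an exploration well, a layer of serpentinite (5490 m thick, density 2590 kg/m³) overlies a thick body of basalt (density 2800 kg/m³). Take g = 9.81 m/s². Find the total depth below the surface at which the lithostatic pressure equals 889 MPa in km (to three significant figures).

32.8 km

Pressure at base of upper layers: 2590×9.81×5490 = 1.395×10^8 Pa = 139.5 MPa
Remaining pressure to be supplied by basalt: 8.890×10^8 − 1.395×10^8 = 7.495×10^8 Pa
Additional depth in basalt = 7.495×10^8 Pa / (2800 kg/m³ × 9.81 m/s²) = 27287 m
Total depth = 5490 m + 27287 m = 32777 m
= 32.777 km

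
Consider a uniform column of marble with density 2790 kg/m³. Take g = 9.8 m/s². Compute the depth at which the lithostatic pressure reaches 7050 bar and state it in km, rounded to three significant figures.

h = P/(ρg) = 7050 bar / (2790 kg/m³ × 9.8 m/s²) = 7.050×10^8 Pa / 27342 Pa/m = 25785 m
= 25.785 km

25.8 km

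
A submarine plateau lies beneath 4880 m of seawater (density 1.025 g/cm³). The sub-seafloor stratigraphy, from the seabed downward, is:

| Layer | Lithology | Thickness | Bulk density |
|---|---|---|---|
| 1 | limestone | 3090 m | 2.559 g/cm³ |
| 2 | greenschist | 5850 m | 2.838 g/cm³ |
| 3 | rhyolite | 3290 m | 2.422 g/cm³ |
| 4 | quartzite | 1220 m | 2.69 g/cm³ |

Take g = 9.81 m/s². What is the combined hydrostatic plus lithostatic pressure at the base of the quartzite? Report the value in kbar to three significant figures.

seawater: 1025 kg/m³ × 9.81 m/s² × 4880 m = 4.907×10^7 Pa = 0.4907 kbar
limestone: 2559 kg/m³ × 9.81 m/s² × 3090 m = 7.757×10^7 Pa = 0.7757 kbar
greenschist: 2838 kg/m³ × 9.81 m/s² × 5850 m = 1.629×10^8 Pa = 1.629 kbar
rhyolite: 2422 kg/m³ × 9.81 m/s² × 3290 m = 7.817×10^7 Pa = 0.7817 kbar
quartzite: 2690 kg/m³ × 9.81 m/s² × 1220 m = 3.219×10^7 Pa = 0.3219 kbar
Total = 0.4907 + 0.7757 + 1.629 + 0.7817 + 0.3219 = 3.9987 kbar

4.00 kbar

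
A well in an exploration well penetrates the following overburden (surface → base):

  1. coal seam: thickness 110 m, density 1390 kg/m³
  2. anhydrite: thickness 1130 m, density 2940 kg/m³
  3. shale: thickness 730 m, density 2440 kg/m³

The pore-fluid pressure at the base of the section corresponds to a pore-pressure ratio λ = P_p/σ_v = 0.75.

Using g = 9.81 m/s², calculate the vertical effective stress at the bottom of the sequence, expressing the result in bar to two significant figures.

Overburden (lithostatic) stress σ_v:
coal seam: 1390 kg/m³ × 9.81 m/s² × 110 m = 1.500×10^6 Pa = 1.500 MPa
anhydrite: 2940 kg/m³ × 9.81 m/s² × 1130 m = 3.259×10^7 Pa = 32.59 MPa
shale: 2440 kg/m³ × 9.81 m/s² × 730 m = 1.747×10^7 Pa = 17.47 MPa
Total = 1.500 + 32.59 + 17.47 = 51.564 MPa
Pore pressure P_p = λ·σ_v = 0.75 × 51.56 MPa = 38.67 MPa
Effective stress σ' = σ_v − P_p = 51.56 − 38.67 = 12.891 MPa = 128.91 bar

130 bar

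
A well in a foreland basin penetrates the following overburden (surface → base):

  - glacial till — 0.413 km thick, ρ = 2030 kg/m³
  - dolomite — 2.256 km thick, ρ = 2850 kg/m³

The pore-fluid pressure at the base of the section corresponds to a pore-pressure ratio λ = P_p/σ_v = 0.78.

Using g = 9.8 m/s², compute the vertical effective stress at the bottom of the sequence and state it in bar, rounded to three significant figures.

Overburden (lithostatic) stress σ_v:
glacial till: 2030 kg/m³ × 9.8 m/s² × 413 m = 8.216×10^6 Pa = 8.216 MPa
dolomite: 2850 kg/m³ × 9.8 m/s² × 2256 m = 6.301×10^7 Pa = 63.01 MPa
Total = 8.216 + 63.01 = 71.226 MPa
Pore pressure P_p = λ·σ_v = 0.78 × 71.23 MPa = 55.56 MPa
Effective stress σ' = σ_v − P_p = 71.23 − 55.56 = 15.670 MPa = 156.70 bar

157 bar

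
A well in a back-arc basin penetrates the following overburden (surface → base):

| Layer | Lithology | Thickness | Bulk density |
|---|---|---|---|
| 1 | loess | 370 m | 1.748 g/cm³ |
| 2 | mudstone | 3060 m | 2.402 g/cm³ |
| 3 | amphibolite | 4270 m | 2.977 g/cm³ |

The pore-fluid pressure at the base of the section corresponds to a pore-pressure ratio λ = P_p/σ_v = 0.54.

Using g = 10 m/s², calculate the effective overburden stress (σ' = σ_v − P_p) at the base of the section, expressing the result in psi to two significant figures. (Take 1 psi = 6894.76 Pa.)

Overburden (lithostatic) stress σ_v:
loess: 1748 kg/m³ × 10 m/s² × 370 m = 6.468×10^6 Pa = 6.468 MPa
mudstone: 2402 kg/m³ × 10 m/s² × 3060 m = 7.350×10^7 Pa = 73.50 MPa
amphibolite: 2977 kg/m³ × 10 m/s² × 4270 m = 1.271×10^8 Pa = 127.1 MPa
Total = 6.468 + 73.50 + 127.1 = 207.09 MPa
Pore pressure P_p = λ·σ_v = 0.54 × 207.1 MPa = 111.8 MPa
Effective stress σ' = σ_v − P_p = 207.1 − 111.8 = 95.260 MPa = 13816 psi

14000 psi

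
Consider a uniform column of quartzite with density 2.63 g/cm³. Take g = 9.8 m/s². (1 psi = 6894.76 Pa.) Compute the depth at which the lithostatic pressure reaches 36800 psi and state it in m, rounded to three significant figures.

h = P/(ρg) = 36800 psi / (2630 kg/m³ × 9.8 m/s²) = 2.537×10^8 Pa / 25774 Pa/m = 9844.3 m

9840 m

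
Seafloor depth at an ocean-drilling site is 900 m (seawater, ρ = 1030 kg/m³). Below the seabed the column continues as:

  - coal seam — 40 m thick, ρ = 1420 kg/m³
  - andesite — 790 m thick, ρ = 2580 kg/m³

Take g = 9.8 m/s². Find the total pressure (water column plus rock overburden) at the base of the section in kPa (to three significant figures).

seawater: 1030 kg/m³ × 9.8 m/s² × 900 m = 9.085×10^6 Pa = 9085 kPa
coal seam: 1420 kg/m³ × 9.8 m/s² × 40 m = 5.566×10^5 Pa = 556.6 kPa
andesite: 2580 kg/m³ × 9.8 m/s² × 790 m = 1.997×10^7 Pa = 19974 kPa
Total = 9085 + 556.6 + 19974 = 29616 kPa

29600 kPa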